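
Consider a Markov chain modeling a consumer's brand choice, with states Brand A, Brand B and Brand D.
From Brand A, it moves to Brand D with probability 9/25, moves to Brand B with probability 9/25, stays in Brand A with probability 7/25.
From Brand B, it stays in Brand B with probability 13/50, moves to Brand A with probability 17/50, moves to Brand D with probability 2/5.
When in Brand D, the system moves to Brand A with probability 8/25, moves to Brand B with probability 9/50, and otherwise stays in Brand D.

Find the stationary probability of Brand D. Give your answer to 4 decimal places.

0.4305

Let the stationary distribution be π with π = πP and π_1 + π_2 + π_3 = 1.
π_1 = 0.28·π_1 + 0.34·π_2 + 0.32·π_3
π_2 = 0.36·π_1 + 0.26·π_2 + 0.18·π_3
Solving with the normalization constraint gives π = (0.3126, 0.2568, 0.4305).
So the stationary probability of Brand D is 0.4305.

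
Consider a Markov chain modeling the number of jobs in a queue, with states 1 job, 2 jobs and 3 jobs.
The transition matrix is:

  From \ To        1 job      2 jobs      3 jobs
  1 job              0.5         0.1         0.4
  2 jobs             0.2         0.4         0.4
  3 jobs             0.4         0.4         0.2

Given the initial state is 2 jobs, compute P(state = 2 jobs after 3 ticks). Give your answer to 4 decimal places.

Propagate the distribution vector 3 ticks from 2 jobs.
After 0 ticks: (0.0000, 1.0000, 0.0000)
After 1 tick: (0.2000, 0.4000, 0.4000)
After 2 ticks: (0.3400, 0.3400, 0.3200)
After 3 ticks: (0.3660, 0.2980, 0.3360)
P(in 2 jobs after 3 ticks) = 0.2980

0.2980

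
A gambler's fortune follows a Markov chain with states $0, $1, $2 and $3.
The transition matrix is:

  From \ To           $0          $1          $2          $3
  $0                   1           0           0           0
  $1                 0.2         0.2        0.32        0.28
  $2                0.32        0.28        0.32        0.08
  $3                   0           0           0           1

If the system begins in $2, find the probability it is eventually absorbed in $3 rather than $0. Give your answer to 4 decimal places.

Let h(s) be the probability of absorption at $3 starting from transient state s. Then h($3) = 1 and h($0) = 0. By first-step analysis:
h($1) = 0.2·0 + 0.2·h($1) + 0.32·h($2) + 0.28·1
h($2) = 0.32·0 + 0.28·h($1) + 0.32·h($2) + 0.08·1
Solving: h($1) = 0.4754, h($2) = 0.3134.
Starting from $2, the probability is 0.3134.

0.3134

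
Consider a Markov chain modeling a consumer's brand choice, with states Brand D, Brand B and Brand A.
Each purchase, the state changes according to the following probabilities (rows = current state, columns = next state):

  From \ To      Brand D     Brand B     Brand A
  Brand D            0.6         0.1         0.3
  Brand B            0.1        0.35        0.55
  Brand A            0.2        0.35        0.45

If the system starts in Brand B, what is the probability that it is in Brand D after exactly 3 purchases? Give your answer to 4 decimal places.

0.2495

Propagate the distribution vector 3 purchases from Brand B.
After 0 purchases: (0.0000, 1.0000, 0.0000)
After 1 purchase: (0.1000, 0.3500, 0.5500)
After 2 purchases: (0.2050, 0.3250, 0.4700)
After 3 purchases: (0.2495, 0.2988, 0.4518)
P(in Brand D after 3 purchases) = 0.2495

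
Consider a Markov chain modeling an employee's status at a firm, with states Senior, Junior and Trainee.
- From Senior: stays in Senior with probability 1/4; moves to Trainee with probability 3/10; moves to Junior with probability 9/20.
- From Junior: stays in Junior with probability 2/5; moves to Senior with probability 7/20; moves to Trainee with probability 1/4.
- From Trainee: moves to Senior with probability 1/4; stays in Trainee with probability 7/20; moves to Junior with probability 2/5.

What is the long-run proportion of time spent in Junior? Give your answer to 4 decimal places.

Let the stationary distribution be π with π = πP and π_1 + π_2 + π_3 = 1.
π_1 = 0.25·π_1 + 0.35·π_2 + 0.25·π_3
π_2 = 0.45·π_1 + 0.4·π_2 + 0.4·π_3
Solving with the normalization constraint gives π = (0.2915, 0.4146, 0.2940).
So the stationary probability of Junior is 0.4146.

0.4146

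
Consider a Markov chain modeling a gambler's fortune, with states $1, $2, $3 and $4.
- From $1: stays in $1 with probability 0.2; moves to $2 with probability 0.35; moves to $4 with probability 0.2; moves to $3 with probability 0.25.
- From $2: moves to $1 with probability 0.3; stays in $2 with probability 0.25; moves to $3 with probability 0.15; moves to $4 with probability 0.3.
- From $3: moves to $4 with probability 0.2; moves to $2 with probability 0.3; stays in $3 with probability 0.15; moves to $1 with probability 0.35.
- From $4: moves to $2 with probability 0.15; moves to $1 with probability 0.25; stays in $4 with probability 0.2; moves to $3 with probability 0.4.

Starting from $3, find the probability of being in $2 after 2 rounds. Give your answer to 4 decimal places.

Propagate the distribution vector 2 rounds from $3.
After 0 rounds: (0.0000, 0.0000, 1.0000, 0.0000)
After 1 round: (0.3500, 0.3000, 0.1500, 0.2000)
After 2 rounds: (0.2625, 0.2725, 0.2350, 0.2300)
P(in $2 after 2 rounds) = 0.2725

0.2725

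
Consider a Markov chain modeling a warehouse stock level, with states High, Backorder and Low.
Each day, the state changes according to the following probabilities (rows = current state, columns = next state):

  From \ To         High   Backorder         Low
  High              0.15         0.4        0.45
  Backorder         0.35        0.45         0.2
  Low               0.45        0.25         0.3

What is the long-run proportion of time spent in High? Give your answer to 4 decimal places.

0.3175

Let the stationary distribution be π with π = πP and π_1 + π_2 + π_3 = 1.
π_1 = 0.15·π_1 + 0.35·π_2 + 0.45·π_3
π_2 = 0.4·π_1 + 0.45·π_2 + 0.25·π_3
Solving with the normalization constraint gives π = (0.3175, 0.3720, 0.3104).
So the stationary probability of High is 0.3175.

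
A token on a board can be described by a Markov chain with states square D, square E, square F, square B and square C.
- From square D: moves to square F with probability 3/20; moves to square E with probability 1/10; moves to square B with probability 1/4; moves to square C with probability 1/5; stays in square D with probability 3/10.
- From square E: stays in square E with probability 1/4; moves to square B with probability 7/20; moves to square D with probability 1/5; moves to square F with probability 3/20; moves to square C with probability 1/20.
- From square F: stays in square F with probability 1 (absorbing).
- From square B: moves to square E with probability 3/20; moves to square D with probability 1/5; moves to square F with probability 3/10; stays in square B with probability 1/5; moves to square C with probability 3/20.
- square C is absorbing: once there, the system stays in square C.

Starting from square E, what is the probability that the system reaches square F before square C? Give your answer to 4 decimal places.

0.6328

Let h(s) be the probability of absorption at square F starting from transient state s. Then h(square F) = 1 and h(square C) = 0. By first-step analysis:
h(square D) = 0.3·h(square D) + 0.1·h(square E) + 0.15·1 + 0.25·h(square B) + 0.2·0
h(square E) = 0.2·h(square D) + 0.25·h(square E) + 0.15·1 + 0.35·h(square B) + 0.05·0
h(square B) = 0.2·h(square D) + 0.15·h(square E) + 0.3·1 + 0.2·h(square B) + 0.15·0
Solving: h(square D) = 0.5282, h(square E) = 0.6328, h(square B) = 0.6257.
Starting from square E, the probability is 0.6328.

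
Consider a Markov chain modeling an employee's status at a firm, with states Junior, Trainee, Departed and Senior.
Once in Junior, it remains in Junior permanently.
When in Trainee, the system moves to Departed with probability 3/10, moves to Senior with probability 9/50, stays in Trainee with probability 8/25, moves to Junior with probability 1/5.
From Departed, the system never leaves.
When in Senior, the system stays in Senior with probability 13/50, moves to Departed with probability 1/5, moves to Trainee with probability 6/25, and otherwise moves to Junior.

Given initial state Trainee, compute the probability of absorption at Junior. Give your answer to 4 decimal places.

0.4391

Let h(s) be the probability of absorption at Junior starting from transient state s. Then h(Junior) = 1 and h(Departed) = 0. By first-step analysis:
h(Trainee) = 0.2·1 + 0.32·h(Trainee) + 0.3·0 + 0.18·h(Senior)
h(Senior) = 0.3·1 + 0.24·h(Trainee) + 0.2·0 + 0.26·h(Senior)
Solving: h(Trainee) = 0.4391, h(Senior) = 0.5478.
Starting from Trainee, the probability is 0.4391.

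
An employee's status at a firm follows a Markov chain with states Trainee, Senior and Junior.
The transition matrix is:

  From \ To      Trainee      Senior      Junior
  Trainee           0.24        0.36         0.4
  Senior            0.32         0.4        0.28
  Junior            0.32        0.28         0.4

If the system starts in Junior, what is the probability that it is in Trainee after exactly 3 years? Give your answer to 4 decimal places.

Propagate the distribution vector 3 years from Junior.
After 0 years: (0.0000, 0.0000, 1.0000)
After 1 year: (0.3200, 0.2800, 0.4000)
After 2 years: (0.2944, 0.3392, 0.3664)
After 3 years: (0.2964, 0.3443, 0.3593)
P(in Trainee after 3 years) = 0.2964

0.2964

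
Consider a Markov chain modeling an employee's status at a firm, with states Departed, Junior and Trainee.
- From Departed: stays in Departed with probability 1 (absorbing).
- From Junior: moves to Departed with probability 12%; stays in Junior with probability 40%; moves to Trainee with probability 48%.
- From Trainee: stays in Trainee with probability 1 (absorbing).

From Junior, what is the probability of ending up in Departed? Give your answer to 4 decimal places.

Let h(s) be the probability of absorption at Departed starting from transient state s. Then h(Departed) = 1 and h(Trainee) = 0. By first-step analysis:
h(Junior) = 0.12·1 + 0.4·h(Junior) + 0.48·0
Solving: h(Junior) = 0.2000.
Starting from Junior, the probability is 0.2000.

0.2000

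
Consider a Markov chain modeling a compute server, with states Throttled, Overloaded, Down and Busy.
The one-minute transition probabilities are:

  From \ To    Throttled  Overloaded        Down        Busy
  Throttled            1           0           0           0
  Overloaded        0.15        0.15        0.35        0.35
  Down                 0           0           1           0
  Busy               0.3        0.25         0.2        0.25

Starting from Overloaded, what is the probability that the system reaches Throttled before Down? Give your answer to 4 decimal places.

Let h(s) be the probability of absorption at Throttled starting from transient state s. Then h(Throttled) = 1 and h(Down) = 0. By first-step analysis:
h(Overloaded) = 0.15·1 + 0.15·h(Overloaded) + 0.35·0 + 0.35·h(Busy)
h(Busy) = 0.3·1 + 0.25·h(Overloaded) + 0.2·0 + 0.25·h(Busy)
Solving: h(Overloaded) = 0.3955, h(Busy) = 0.5318.
Starting from Overloaded, the probability is 0.3955.

0.3955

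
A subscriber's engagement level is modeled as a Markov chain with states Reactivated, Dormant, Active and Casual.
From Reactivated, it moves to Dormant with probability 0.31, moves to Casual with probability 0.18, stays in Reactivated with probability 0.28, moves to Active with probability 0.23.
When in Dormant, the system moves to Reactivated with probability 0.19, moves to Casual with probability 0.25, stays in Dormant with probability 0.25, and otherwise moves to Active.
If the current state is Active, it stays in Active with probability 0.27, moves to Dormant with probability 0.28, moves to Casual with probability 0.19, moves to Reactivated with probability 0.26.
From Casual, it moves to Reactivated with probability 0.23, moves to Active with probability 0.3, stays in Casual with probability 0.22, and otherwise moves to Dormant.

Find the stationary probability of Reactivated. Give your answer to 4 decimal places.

Let the stationary distribution be π with π = πP and π_1 + π_2 + π_3 + π_4 = 1.
π_1 = 0.28·π_1 + 0.19·π_2 + 0.26·π_3 + 0.23·π_4
π_2 = 0.31·π_1 + 0.25·π_2 + 0.28·π_3 + 0.25·π_4
π_3 = 0.23·π_1 + 0.31·π_2 + 0.27·π_3 + 0.3·π_4
Solving with the normalization constraint gives π = (0.2394, 0.2727, 0.2776, 0.2103).
So the stationary probability of Reactivated is 0.2394.

0.2394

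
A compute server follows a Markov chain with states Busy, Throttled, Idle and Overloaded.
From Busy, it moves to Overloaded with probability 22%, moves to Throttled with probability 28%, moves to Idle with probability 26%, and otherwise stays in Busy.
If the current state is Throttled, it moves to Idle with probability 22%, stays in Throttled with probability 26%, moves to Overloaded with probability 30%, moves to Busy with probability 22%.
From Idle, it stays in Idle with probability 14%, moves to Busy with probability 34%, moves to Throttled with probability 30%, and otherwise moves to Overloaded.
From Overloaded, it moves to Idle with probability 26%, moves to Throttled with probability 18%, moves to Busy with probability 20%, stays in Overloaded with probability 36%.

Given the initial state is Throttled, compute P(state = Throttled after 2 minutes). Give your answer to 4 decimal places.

Propagate the distribution vector 2 minutes from Throttled.
After 0 minutes: (0.0000, 1.0000, 0.0000, 0.0000)
After 1 minute: (0.2200, 0.2600, 0.2200, 0.3000)
After 2 minutes: (0.2448, 0.2492, 0.2232, 0.2828)
P(in Throttled after 2 minutes) = 0.2492

0.2492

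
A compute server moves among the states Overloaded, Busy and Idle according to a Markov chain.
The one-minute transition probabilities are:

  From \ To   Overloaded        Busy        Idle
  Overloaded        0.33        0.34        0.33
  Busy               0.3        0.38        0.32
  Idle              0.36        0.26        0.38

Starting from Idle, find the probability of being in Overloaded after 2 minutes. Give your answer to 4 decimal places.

Sum over the intermediate state after 1 minute:
P = P(Idle→Overloaded)·P(Overloaded→Overloaded) + P(Idle→Busy)·P(Busy→Overloaded) + P(Idle→Idle)·P(Idle→Overloaded)
  = 0.36×0.33 + 0.26×0.3 + 0.38×0.36
  = 0.1188 + 0.0780 + 0.1368 = 0.3336

0.3336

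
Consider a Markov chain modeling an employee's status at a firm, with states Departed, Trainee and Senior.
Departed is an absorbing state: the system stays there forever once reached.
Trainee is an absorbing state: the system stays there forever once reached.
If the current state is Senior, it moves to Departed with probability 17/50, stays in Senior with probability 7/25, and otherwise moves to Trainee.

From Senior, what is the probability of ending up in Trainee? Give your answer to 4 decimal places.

Let h(s) be the probability of absorption at Trainee starting from transient state s. Then h(Trainee) = 1 and h(Departed) = 0. By first-step analysis:
h(Senior) = 0.34·0 + 0.38·1 + 0.28·h(Senior)
Solving: h(Senior) = 0.5278.
Starting from Senior, the probability is 0.5278.

0.5278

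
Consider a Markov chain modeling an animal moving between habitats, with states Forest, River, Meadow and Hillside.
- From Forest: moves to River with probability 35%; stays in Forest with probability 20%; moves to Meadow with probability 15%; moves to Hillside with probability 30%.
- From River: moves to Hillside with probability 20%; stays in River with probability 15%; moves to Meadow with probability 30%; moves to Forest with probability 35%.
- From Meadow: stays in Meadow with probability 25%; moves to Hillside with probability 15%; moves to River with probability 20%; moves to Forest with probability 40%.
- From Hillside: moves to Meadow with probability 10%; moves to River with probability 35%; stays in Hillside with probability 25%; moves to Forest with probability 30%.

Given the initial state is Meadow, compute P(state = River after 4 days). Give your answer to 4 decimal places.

Propagate the distribution vector 4 days from Meadow.
After 0 days: (0.0000, 0.0000, 1.0000, 0.0000)
After 1 day: (0.4000, 0.2000, 0.2500, 0.1500)
After 2 days: (0.2950, 0.2725, 0.1975, 0.2350)
After 3 days: (0.3039, 0.2659, 0.1989, 0.2314)
After 4 days: (0.3028, 0.2670, 0.1982, 0.2320)
P(in River after 4 days) = 0.2670

0.2670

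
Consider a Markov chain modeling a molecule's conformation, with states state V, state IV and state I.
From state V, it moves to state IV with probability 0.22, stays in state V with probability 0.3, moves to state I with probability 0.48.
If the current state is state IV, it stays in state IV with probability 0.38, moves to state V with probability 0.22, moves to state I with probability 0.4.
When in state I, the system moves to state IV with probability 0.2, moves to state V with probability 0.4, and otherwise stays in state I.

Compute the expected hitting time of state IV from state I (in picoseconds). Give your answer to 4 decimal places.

Let t(s) be the expected number of picoseconds to first reach state IV from state s, with t(state IV) = 0. Conditioning on the first picosecond:
t(state V) = 1 + 0.3·t(state V) + 0.48·t(state I)
t(state I) = 1 + 0.4·t(state V) + 0.4·t(state I)
Solving: t(state V) = 4.7368, t(state I) = 4.8246.
Expected picoseconds from state I to state IV: 4.8246.

4.8246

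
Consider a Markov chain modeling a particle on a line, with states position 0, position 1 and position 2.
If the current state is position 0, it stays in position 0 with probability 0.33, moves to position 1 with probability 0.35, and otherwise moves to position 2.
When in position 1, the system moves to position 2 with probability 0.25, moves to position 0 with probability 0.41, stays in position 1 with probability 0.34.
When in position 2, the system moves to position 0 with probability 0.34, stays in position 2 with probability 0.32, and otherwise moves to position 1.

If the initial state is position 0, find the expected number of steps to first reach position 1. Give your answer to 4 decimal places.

Let t(s) be the expected number of steps to first reach position 1 from state s, with t(position 1) = 0. Conditioning on the first step:
t(position 0) = 1 + 0.33·t(position 0) + 0.32·t(position 2)
t(position 2) = 1 + 0.34·t(position 0) + 0.32·t(position 2)
Solving: t(position 0) = 2.8835, t(position 2) = 2.9123.
Expected steps from position 0 to position 1: 2.8835.

2.8835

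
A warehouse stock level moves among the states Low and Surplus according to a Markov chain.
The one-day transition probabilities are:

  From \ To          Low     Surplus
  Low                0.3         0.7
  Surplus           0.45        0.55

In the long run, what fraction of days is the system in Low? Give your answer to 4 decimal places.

0.3913

Let the stationary distribution be π with π = πP and π_1 + π_2 = 1.
π_1 = 0.3·π_1 + 0.45·π_2
Solving with the normalization constraint gives π = (0.3913, 0.6087).
So the stationary probability of Low is 0.3913.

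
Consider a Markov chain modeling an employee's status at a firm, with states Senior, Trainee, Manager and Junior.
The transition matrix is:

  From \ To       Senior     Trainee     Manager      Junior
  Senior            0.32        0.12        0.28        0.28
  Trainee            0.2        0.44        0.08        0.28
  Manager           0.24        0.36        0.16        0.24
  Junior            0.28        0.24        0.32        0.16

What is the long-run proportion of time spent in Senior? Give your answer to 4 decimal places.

Let the stationary distribution be π with π = πP and π_1 + π_2 + π_3 + π_4 = 1.
π_1 = 0.32·π_1 + 0.2·π_2 + 0.24·π_3 + 0.28·π_4
π_2 = 0.12·π_1 + 0.44·π_2 + 0.36·π_3 + 0.24·π_4
π_3 = 0.28·π_1 + 0.08·π_2 + 0.16·π_3 + 0.32·π_4
Solving with the normalization constraint gives π = (0.2587, 0.2922, 0.2065, 0.2426).
So the stationary probability of Senior is 0.2587.

0.2587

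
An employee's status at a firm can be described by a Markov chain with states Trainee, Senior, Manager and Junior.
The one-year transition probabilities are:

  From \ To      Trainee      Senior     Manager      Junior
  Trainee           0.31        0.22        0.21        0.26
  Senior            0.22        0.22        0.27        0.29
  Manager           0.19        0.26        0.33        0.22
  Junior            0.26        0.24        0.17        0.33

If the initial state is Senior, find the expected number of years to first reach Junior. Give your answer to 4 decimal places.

Let t(s) be the expected number of years to first reach Junior from state s, with t(Junior) = 0. Conditioning on the first year:
t(Trainee) = 1 + 0.31·t(Trainee) + 0.22·t(Senior) + 0.21·t(Manager)
t(Senior) = 1 + 0.22·t(Trainee) + 0.22·t(Senior) + 0.27·t(Manager)
t(Manager) = 1 + 0.19·t(Trainee) + 0.26·t(Senior) + 0.33·t(Manager)
Solving: t(Trainee) = 3.8951, t(Senior) = 3.7886, t(Manager) = 4.0673.
Expected years from Senior to Junior: 3.7886.

3.7886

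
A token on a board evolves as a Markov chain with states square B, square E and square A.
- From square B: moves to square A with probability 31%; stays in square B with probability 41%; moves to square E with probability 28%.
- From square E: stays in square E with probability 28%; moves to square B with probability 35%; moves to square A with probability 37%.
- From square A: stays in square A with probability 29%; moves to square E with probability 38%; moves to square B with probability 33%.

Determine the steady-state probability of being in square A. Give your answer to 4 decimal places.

0.3223

Let the stationary distribution be π with π = πP and π_1 + π_2 + π_3 = 1.
π_1 = 0.41·π_1 + 0.35·π_2 + 0.33·π_3
π_2 = 0.28·π_1 + 0.28·π_2 + 0.38·π_3
Solving with the normalization constraint gives π = (0.3655, 0.3122, 0.3223).
So the stationary probability of square A is 0.3223.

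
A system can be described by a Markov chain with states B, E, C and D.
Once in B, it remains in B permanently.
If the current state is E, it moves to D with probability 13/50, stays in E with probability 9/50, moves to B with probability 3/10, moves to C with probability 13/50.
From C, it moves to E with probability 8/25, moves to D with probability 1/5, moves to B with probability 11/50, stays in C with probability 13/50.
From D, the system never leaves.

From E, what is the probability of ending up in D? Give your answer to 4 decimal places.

Let h(s) be the probability of absorption at D starting from transient state s. Then h(D) = 1 and h(B) = 0. By first-step analysis:
h(E) = 0.3·0 + 0.18·h(E) + 0.26·h(C) + 0.26·1
h(C) = 0.22·0 + 0.32·h(E) + 0.26·h(C) + 0.2·1
Solving: h(E) = 0.4668, h(C) = 0.4721.
Starting from E, the probability is 0.4668.

0.4668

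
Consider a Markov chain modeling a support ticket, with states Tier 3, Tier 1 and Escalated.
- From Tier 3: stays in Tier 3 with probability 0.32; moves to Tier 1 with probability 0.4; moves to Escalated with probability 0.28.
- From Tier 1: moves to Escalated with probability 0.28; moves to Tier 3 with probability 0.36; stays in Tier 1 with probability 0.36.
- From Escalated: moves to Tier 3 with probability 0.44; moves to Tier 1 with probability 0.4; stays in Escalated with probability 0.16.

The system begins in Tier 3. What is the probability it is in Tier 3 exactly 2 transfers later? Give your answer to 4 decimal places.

0.3696

Sum over the intermediate state after 1 transfer:
P = P(Tier 3→Tier 3)·P(Tier 3→Tier 3) + P(Tier 3→Tier 1)·P(Tier 1→Tier 3) + P(Tier 3→Escalated)·P(Escalated→Tier 3)
  = 0.32×0.32 + 0.4×0.36 + 0.28×0.44
  = 0.1024 + 0.1440 + 0.1232 = 0.3696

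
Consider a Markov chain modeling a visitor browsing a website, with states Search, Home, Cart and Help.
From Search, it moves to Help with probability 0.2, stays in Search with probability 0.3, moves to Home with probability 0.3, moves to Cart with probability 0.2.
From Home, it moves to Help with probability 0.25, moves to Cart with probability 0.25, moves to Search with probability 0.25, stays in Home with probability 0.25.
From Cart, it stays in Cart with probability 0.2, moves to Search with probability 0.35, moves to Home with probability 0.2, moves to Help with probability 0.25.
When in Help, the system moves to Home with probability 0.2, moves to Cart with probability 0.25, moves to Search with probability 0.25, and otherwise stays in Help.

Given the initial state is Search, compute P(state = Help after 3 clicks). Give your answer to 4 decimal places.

0.2480

Propagate the distribution vector 3 clicks from Search.
After 0 clicks: (1.0000, 0.0000, 0.0000, 0.0000)
After 1 click: (0.3000, 0.3000, 0.2000, 0.2000)
After 2 clicks: (0.2850, 0.2450, 0.2250, 0.2450)
After 3 clicks: (0.2868, 0.2408, 0.2245, 0.2480)
P(in Help after 3 clicks) = 0.2480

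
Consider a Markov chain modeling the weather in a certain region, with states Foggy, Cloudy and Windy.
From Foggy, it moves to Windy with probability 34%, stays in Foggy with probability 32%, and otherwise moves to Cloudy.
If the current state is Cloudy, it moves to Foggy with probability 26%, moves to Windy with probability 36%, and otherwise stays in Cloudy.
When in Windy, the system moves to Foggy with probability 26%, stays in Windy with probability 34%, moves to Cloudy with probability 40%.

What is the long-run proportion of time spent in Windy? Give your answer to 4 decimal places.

Let the stationary distribution be π with π = πP and π_1 + π_2 + π_3 = 1.
π_1 = 0.32·π_1 + 0.26·π_2 + 0.26·π_3
π_2 = 0.34·π_1 + 0.38·π_2 + 0.4·π_3
Solving with the normalization constraint gives π = (0.2766, 0.3759, 0.3475).
So the stationary probability of Windy is 0.3475.

0.3475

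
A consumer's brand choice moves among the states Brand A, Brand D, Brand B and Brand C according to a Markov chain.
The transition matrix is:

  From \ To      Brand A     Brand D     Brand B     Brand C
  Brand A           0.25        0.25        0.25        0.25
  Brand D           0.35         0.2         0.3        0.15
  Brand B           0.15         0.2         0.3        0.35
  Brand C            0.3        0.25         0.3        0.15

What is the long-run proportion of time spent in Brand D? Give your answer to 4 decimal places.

0.2244

Let the stationary distribution be π with π = πP and π_1 + π_2 + π_3 + π_4 = 1.
π_1 = 0.25·π_1 + 0.35·π_2 + 0.15·π_3 + 0.3·π_4
π_2 = 0.25·π_1 + 0.2·π_2 + 0.2·π_3 + 0.25·π_4
π_3 = 0.25·π_1 + 0.3·π_2 + 0.3·π_3 + 0.3·π_4
Solving with the normalization constraint gives π = (0.2554, 0.2244, 0.2872, 0.2330).
So the stationary probability of Brand D is 0.2244.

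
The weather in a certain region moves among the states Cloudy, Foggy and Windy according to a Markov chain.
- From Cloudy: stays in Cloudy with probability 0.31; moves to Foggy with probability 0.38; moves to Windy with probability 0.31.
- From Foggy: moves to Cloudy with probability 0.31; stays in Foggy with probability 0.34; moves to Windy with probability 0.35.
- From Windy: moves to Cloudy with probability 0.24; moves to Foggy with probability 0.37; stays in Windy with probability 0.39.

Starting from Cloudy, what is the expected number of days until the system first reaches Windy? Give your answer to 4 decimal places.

Let t(s) be the expected number of days to first reach Windy from state s, with t(Windy) = 0. Conditioning on the first day:
t(Cloudy) = 1 + 0.31·t(Cloudy) + 0.38·t(Foggy)
t(Foggy) = 1 + 0.31·t(Cloudy) + 0.34·t(Foggy)
Solving: t(Cloudy) = 3.0806, t(Foggy) = 2.9621.
Expected days from Cloudy to Windy: 3.0806.

3.0806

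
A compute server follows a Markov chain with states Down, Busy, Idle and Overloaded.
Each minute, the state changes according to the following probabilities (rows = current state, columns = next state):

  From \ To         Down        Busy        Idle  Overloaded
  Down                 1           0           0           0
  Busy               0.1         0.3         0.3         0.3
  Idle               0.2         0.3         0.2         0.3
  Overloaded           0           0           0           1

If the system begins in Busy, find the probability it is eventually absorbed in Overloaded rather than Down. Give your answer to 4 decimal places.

Let h(s) be the probability of absorption at Overloaded starting from transient state s. Then h(Overloaded) = 1 and h(Down) = 0. By first-step analysis:
h(Busy) = 0.1·0 + 0.3·h(Busy) + 0.3·h(Idle) + 0.3·1
h(Idle) = 0.2·0 + 0.3·h(Busy) + 0.2·h(Idle) + 0.3·1
Solving: h(Busy) = 0.7021, h(Idle) = 0.6383.
Starting from Busy, the probability is 0.7021.

0.7021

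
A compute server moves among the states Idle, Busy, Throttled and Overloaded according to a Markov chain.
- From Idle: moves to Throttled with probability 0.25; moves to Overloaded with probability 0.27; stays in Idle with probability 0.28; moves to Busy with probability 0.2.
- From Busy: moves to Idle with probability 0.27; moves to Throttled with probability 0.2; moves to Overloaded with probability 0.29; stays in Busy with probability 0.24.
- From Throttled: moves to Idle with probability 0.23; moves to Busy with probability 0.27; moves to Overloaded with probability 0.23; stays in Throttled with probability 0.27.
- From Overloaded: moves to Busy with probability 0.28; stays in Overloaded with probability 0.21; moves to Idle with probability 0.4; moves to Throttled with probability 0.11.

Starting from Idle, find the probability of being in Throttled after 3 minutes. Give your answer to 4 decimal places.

0.2071

Propagate the distribution vector 3 minutes from Idle.
After 0 minutes: (1.0000, 0.0000, 0.0000, 0.0000)
After 1 minute: (0.2800, 0.2000, 0.2500, 0.2700)
After 2 minutes: (0.2979, 0.2471, 0.2072, 0.2478)
After 3 minutes: (0.2969, 0.2442, 0.2071, 0.2518)
P(in Throttled after 3 minutes) = 0.2071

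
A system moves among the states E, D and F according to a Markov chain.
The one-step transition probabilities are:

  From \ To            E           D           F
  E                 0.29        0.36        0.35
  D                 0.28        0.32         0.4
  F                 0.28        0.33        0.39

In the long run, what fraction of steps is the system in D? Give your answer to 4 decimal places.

Let the stationary distribution be π with π = πP and π_1 + π_2 + π_3 = 1.
π_1 = 0.29·π_1 + 0.28·π_2 + 0.28·π_3
π_2 = 0.36·π_1 + 0.32·π_2 + 0.33·π_3
Solving with the normalization constraint gives π = (0.2828, 0.3351, 0.3820).
So the stationary probability of D is 0.3351.

0.3351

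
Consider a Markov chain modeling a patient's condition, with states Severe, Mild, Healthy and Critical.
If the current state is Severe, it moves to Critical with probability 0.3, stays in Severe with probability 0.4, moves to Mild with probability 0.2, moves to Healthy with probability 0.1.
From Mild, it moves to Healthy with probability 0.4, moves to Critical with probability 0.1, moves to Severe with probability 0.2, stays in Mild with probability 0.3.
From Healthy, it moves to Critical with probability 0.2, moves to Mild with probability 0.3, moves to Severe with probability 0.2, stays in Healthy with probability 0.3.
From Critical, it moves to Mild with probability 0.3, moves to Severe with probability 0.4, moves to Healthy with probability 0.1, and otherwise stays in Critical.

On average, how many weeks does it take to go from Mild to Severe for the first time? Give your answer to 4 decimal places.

4.3590

Let t(s) be the expected number of weeks to first reach Severe from state s, with t(Severe) = 0. Conditioning on the first week:
t(Mild) = 1 + 0.3·t(Mild) + 0.4·t(Healthy) + 0.1·t(Critical)
t(Healthy) = 1 + 0.3·t(Mild) + 0.3·t(Healthy) + 0.2·t(Critical)
t(Critical) = 1 + 0.3·t(Mild) + 0.1·t(Healthy) + 0.2·t(Critical)
Solving: t(Mild) = 4.3590, t(Healthy) = 4.2735, t(Critical) = 3.4188.
Expected weeks from Mild to Severe: 4.3590.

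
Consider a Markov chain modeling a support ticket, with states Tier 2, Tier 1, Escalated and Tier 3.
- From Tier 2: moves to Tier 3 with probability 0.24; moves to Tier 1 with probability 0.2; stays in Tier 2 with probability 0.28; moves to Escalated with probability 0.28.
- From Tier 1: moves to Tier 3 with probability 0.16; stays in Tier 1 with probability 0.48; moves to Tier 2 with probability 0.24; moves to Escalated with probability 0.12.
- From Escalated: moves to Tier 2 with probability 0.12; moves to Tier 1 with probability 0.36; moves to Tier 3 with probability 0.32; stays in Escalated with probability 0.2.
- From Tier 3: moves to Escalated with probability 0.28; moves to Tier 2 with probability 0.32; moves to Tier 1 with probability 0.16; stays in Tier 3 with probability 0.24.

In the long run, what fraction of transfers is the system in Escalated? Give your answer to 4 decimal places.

Let the stationary distribution be π with π = πP and π_1 + π_2 + π_3 + π_4 = 1.
π_1 = 0.28·π_1 + 0.24·π_2 + 0.12·π_3 + 0.32·π_4
π_2 = 0.2·π_1 + 0.48·π_2 + 0.36·π_3 + 0.16·π_4
π_3 = 0.28·π_1 + 0.12·π_2 + 0.2·π_3 + 0.28·π_4
Solving with the normalization constraint gives π = (0.2427, 0.3122, 0.2130, 0.2321).
So the stationary probability of Escalated is 0.2130.

0.2130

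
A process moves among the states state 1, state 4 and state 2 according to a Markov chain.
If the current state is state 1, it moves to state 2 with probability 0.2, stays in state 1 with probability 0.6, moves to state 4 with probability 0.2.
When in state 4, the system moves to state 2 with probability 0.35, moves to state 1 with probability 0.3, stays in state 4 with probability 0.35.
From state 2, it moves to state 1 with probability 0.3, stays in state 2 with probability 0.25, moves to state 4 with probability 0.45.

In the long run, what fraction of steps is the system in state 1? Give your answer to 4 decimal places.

Let the stationary distribution be π with π = πP and π_1 + π_2 + π_3 = 1.
π_1 = 0.6·π_1 + 0.3·π_2 + 0.3·π_3
π_2 = 0.2·π_1 + 0.35·π_2 + 0.45·π_3
Solving with the normalization constraint gives π = (0.4286, 0.3117, 0.2597).
So the stationary probability of state 1 is 0.4286.

0.4286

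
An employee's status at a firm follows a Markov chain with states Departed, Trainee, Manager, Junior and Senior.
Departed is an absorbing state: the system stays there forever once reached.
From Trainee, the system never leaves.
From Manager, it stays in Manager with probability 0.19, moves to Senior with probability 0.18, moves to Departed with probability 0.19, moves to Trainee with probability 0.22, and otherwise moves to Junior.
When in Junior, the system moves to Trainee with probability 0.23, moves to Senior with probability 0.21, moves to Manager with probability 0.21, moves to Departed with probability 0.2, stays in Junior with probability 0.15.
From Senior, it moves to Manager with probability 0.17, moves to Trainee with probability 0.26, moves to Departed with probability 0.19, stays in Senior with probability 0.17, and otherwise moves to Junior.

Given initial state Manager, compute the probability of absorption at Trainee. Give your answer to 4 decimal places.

Let h(s) be the probability of absorption at Trainee starting from transient state s. Then h(Trainee) = 1 and h(Departed) = 0. By first-step analysis:
h(Manager) = 0.19·0 + 0.22·1 + 0.19·h(Manager) + 0.22·h(Junior) + 0.18·h(Senior)
h(Junior) = 0.2·0 + 0.23·1 + 0.21·h(Manager) + 0.15·h(Junior) + 0.21·h(Senior)
h(Senior) = 0.19·0 + 0.26·1 + 0.17·h(Manager) + 0.21·h(Junior) + 0.17·h(Senior)
Solving: h(Manager) = 0.5443, h(Junior) = 0.5440, h(Senior) = 0.5624.
Starting from Manager, the probability is 0.5443.

0.5443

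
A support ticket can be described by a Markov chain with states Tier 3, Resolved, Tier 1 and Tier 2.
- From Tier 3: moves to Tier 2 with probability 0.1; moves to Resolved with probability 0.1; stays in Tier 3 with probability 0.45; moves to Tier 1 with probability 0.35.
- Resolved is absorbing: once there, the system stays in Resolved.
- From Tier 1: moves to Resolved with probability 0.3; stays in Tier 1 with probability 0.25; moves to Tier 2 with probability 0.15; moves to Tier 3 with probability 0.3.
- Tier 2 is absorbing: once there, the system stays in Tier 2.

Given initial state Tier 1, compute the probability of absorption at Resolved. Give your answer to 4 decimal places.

0.6341

Let h(s) be the probability of absorption at Resolved starting from transient state s. Then h(Resolved) = 1 and h(Tier 2) = 0. By first-step analysis:
h(Tier 3) = 0.45·h(Tier 3) + 0.1·1 + 0.35·h(Tier 1) + 0.1·0
h(Tier 1) = 0.3·h(Tier 3) + 0.3·1 + 0.25·h(Tier 1) + 0.15·0
Solving: h(Tier 3) = 0.5854, h(Tier 1) = 0.6341.
Starting from Tier 1, the probability is 0.6341.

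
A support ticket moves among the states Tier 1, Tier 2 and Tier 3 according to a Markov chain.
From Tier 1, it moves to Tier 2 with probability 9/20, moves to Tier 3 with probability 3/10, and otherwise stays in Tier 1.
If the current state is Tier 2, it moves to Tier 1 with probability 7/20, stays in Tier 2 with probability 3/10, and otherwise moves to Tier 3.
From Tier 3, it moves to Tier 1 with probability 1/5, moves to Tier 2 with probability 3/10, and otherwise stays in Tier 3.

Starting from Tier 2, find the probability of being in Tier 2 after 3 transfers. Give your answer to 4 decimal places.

Propagate the distribution vector 3 transfers from Tier 2.
After 0 transfers: (0.0000, 1.0000, 0.0000)
After 1 transfer: (0.3500, 0.3000, 0.3500)
After 2 transfers: (0.2625, 0.3525, 0.3850)
After 3 transfers: (0.2660, 0.3394, 0.3946)
P(in Tier 2 after 3 transfers) = 0.3394

0.3394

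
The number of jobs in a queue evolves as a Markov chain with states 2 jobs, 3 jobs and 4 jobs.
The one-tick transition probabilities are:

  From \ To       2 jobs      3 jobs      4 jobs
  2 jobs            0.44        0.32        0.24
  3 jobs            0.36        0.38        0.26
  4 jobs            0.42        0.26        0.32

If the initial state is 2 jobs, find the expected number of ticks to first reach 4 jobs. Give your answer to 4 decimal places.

4.0517

Let t(s) be the expected number of ticks to first reach 4 jobs from state s, with t(4 jobs) = 0. Conditioning on the first tick:
t(2 jobs) = 1 + 0.44·t(2 jobs) + 0.32·t(3 jobs)
t(3 jobs) = 1 + 0.36·t(2 jobs) + 0.38·t(3 jobs)
Solving: t(2 jobs) = 4.0517, t(3 jobs) = 3.9655.
Expected ticks from 2 jobs to 4 jobs: 4.0517.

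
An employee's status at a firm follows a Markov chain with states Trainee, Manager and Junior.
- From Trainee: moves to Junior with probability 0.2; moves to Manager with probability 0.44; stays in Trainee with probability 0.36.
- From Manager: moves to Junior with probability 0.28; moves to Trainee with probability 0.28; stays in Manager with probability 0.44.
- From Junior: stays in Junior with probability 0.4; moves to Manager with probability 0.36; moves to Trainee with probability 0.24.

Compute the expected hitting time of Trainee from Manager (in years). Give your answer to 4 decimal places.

3.7415

Let t(s) be the expected number of years to first reach Trainee from state s, with t(Trainee) = 0. Conditioning on the first year:
t(Manager) = 1 + 0.44·t(Manager) + 0.28·t(Junior)
t(Junior) = 1 + 0.36·t(Manager) + 0.4·t(Junior)
Solving: t(Manager) = 3.7415, t(Junior) = 3.9116.
Expected years from Manager to Trainee: 3.7415.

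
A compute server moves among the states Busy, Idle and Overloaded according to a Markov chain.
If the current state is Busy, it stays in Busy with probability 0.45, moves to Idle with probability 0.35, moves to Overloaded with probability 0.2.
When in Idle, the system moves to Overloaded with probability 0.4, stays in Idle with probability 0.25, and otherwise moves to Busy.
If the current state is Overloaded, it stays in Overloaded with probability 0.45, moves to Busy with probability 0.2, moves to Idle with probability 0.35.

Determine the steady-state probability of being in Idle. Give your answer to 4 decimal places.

0.3182

Let the stationary distribution be π with π = πP and π_1 + π_2 + π_3 = 1.
π_1 = 0.45·π_1 + 0.35·π_2 + 0.2·π_3
π_2 = 0.35·π_1 + 0.25·π_2 + 0.35·π_3
Solving with the normalization constraint gives π = (0.3303, 0.3182, 0.3515).
So the stationary probability of Idle is 0.3182.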